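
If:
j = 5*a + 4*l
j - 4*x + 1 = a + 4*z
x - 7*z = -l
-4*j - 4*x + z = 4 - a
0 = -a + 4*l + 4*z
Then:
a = -35/194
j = -521/485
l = -167/3880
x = 111/3880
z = -1/485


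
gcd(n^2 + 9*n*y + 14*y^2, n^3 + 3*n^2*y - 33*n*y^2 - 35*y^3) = n + 7*y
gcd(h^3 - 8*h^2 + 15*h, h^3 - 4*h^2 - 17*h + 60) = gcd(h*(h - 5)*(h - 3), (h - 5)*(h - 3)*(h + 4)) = h^2 - 8*h + 15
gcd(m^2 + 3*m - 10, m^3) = 1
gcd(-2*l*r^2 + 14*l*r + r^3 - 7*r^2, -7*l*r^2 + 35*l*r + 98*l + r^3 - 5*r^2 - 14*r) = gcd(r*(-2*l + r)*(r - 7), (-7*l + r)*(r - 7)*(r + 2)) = r - 7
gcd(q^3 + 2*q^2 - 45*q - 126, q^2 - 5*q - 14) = q - 7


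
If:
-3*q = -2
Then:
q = 2/3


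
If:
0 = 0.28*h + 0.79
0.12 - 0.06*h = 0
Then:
No Solution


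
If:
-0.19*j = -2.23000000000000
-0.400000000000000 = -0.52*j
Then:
No Solution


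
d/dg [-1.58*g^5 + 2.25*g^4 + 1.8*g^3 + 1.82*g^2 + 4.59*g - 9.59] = -7.9*g^4 + 9.0*g^3 + 5.4*g^2 + 3.64*g + 4.59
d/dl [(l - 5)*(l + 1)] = 2*l - 4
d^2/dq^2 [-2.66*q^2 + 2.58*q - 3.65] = -5.32000000000000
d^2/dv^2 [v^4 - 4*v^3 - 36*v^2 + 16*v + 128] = 12*v^2 - 24*v - 72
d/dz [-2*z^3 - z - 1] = -6*z^2 - 1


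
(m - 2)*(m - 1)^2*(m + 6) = m^4 + 2*m^3 - 19*m^2 + 28*m - 12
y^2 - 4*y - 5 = (y - 5)*(y + 1)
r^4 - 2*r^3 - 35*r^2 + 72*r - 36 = (r - 6)*(r - 1)^2*(r + 6)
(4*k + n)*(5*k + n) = 20*k^2 + 9*k*n + n^2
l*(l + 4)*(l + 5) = l^3 + 9*l^2 + 20*l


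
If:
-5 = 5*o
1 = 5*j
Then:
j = 1/5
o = -1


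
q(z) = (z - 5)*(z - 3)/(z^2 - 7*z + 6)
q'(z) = (7 - 2*z)*(z - 5)*(z - 3)/(z^2 - 7*z + 6)^2 + (z - 5)/(z^2 - 7*z + 6) + (z - 3)/(z^2 - 7*z + 6)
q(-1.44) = 1.58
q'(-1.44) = 0.26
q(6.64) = 1.65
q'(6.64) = -1.41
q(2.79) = -0.08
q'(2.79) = 0.44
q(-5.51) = 1.19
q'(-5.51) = 0.03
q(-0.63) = 1.89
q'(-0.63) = 0.59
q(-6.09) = 1.18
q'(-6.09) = 0.03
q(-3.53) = 1.29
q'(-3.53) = 0.07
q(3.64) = 0.14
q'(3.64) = 0.12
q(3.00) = 0.00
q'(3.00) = 0.33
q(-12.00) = 1.09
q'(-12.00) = 0.01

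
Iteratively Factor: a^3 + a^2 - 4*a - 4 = (a + 1)*(a^2 - 4) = (a + 1)*(a + 2)*(a - 2)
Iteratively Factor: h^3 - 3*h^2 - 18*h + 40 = (h + 4)*(h^2 - 7*h + 10) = (h - 5)*(h + 4)*(h - 2)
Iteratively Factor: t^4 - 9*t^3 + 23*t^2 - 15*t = (t - 5)*(t^3 - 4*t^2 + 3*t) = t*(t - 5)*(t^2 - 4*t + 3) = t*(t - 5)*(t - 1)*(t - 3)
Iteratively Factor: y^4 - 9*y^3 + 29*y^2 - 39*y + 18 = (y - 2)*(y^3 - 7*y^2 + 15*y - 9) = (y - 2)*(y - 1)*(y^2 - 6*y + 9) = (y - 3)*(y - 2)*(y - 1)*(y - 3)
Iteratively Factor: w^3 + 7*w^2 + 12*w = (w + 4)*(w^2 + 3*w) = w*(w + 4)*(w + 3)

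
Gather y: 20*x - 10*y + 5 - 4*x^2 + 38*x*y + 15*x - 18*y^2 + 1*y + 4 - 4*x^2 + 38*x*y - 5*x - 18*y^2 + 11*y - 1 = -8*x^2 + 30*x - 36*y^2 + y*(76*x + 2) + 8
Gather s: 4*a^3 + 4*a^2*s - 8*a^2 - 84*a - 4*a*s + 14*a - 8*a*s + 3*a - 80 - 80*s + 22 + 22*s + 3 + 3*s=4*a^3 - 8*a^2 - 67*a + s*(4*a^2 - 12*a - 55) - 55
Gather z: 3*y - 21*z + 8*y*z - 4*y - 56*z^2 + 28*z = -y - 56*z^2 + z*(8*y + 7)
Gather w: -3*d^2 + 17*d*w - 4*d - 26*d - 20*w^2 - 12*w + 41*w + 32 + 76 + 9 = -3*d^2 - 30*d - 20*w^2 + w*(17*d + 29) + 117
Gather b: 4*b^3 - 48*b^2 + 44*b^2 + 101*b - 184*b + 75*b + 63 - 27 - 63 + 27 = 4*b^3 - 4*b^2 - 8*b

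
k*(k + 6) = k^2 + 6*k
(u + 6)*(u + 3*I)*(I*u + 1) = I*u^3 - 2*u^2 + 6*I*u^2 - 12*u + 3*I*u + 18*I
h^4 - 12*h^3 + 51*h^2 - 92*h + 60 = (h - 5)*(h - 3)*(h - 2)^2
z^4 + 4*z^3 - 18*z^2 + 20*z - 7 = (z - 1)^3*(z + 7)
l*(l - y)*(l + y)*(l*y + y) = l^4*y + l^3*y - l^2*y^3 - l*y^3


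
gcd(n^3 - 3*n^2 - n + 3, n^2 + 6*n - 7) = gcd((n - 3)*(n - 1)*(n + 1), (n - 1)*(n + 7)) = n - 1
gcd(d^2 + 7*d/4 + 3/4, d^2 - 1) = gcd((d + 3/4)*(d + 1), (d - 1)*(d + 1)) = d + 1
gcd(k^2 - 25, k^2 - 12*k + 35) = k - 5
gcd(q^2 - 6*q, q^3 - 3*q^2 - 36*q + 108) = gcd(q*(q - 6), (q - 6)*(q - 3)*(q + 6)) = q - 6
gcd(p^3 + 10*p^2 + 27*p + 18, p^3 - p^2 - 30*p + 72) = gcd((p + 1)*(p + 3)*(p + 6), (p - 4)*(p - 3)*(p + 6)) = p + 6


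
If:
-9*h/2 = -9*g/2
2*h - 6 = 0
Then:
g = 3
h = 3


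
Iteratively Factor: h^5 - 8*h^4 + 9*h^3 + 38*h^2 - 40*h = (h - 4)*(h^4 - 4*h^3 - 7*h^2 + 10*h) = (h - 5)*(h - 4)*(h^3 + h^2 - 2*h) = (h - 5)*(h - 4)*(h + 2)*(h^2 - h) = (h - 5)*(h - 4)*(h - 1)*(h + 2)*(h)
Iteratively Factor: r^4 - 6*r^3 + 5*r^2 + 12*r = (r - 4)*(r^3 - 2*r^2 - 3*r) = r*(r - 4)*(r^2 - 2*r - 3) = r*(r - 4)*(r - 3)*(r + 1)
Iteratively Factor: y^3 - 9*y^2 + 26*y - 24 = (y - 4)*(y^2 - 5*y + 6) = (y - 4)*(y - 2)*(y - 3)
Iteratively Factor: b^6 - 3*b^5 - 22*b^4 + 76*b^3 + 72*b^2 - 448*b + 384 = (b - 2)*(b^5 - b^4 - 24*b^3 + 28*b^2 + 128*b - 192) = (b - 2)*(b + 3)*(b^4 - 4*b^3 - 12*b^2 + 64*b - 64) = (b - 4)*(b - 2)*(b + 3)*(b^3 - 12*b + 16) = (b - 4)*(b - 2)^2*(b + 3)*(b^2 + 2*b - 8) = (b - 4)*(b - 2)^3*(b + 3)*(b + 4)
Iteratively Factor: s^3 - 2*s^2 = (s)*(s^2 - 2*s) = s^2*(s - 2)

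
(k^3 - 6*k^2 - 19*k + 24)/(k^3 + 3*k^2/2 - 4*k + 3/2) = 2*(k - 8)/(2*k - 1)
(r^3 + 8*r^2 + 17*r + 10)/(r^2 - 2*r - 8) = (r^2 + 6*r + 5)/(r - 4)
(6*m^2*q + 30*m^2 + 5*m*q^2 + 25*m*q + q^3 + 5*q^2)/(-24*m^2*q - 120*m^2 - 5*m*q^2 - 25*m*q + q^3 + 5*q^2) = (2*m + q)/(-8*m + q)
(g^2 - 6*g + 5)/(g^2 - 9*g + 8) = (g - 5)/(g - 8)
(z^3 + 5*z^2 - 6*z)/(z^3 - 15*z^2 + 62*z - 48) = z*(z + 6)/(z^2 - 14*z + 48)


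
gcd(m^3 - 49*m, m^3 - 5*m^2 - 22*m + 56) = m - 7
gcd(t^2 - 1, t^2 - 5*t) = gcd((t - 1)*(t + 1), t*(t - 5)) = 1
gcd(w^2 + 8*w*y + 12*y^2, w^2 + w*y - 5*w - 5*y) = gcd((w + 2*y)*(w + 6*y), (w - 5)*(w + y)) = 1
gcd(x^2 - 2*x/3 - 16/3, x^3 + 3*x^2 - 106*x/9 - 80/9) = x - 8/3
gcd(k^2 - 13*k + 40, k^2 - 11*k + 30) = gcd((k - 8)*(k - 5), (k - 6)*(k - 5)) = k - 5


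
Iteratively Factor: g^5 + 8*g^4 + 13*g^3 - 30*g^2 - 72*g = (g + 3)*(g^4 + 5*g^3 - 2*g^2 - 24*g) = (g + 3)*(g + 4)*(g^3 + g^2 - 6*g) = (g - 2)*(g + 3)*(g + 4)*(g^2 + 3*g) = g*(g - 2)*(g + 3)*(g + 4)*(g + 3)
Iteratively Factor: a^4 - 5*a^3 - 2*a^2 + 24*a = (a - 4)*(a^3 - a^2 - 6*a) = a*(a - 4)*(a^2 - a - 6) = a*(a - 4)*(a - 3)*(a + 2)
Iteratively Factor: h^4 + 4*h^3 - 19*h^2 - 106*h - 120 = (h + 4)*(h^3 - 19*h - 30) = (h + 3)*(h + 4)*(h^2 - 3*h - 10) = (h + 2)*(h + 3)*(h + 4)*(h - 5)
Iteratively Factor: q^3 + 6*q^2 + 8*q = (q)*(q^2 + 6*q + 8) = q*(q + 2)*(q + 4)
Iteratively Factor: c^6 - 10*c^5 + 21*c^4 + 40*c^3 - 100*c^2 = (c - 5)*(c^5 - 5*c^4 - 4*c^3 + 20*c^2) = c*(c - 5)*(c^4 - 5*c^3 - 4*c^2 + 20*c) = c*(c - 5)*(c - 2)*(c^3 - 3*c^2 - 10*c) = c*(c - 5)*(c - 2)*(c + 2)*(c^2 - 5*c) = c*(c - 5)^2*(c - 2)*(c + 2)*(c)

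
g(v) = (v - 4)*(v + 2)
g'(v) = 2*v - 2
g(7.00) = 27.00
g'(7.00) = 12.00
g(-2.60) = 3.96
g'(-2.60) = -7.20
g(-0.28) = -7.36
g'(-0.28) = -2.56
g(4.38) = 2.42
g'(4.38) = 6.76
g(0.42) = -8.66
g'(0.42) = -1.16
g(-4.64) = 22.81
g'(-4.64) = -11.28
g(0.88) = -8.99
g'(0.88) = -0.24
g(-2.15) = 0.92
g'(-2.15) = -6.30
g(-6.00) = 40.00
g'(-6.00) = -14.00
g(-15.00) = 247.00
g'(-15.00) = -32.00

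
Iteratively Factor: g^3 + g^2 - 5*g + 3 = (g - 1)*(g^2 + 2*g - 3) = (g - 1)*(g + 3)*(g - 1)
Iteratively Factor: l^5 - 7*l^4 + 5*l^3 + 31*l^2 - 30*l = (l + 2)*(l^4 - 9*l^3 + 23*l^2 - 15*l) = (l - 1)*(l + 2)*(l^3 - 8*l^2 + 15*l) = (l - 3)*(l - 1)*(l + 2)*(l^2 - 5*l) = (l - 5)*(l - 3)*(l - 1)*(l + 2)*(l)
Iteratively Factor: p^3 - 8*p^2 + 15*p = (p)*(p^2 - 8*p + 15) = p*(p - 5)*(p - 3)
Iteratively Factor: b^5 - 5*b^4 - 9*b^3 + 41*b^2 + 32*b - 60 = (b + 2)*(b^4 - 7*b^3 + 5*b^2 + 31*b - 30) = (b - 1)*(b + 2)*(b^3 - 6*b^2 - b + 30) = (b - 1)*(b + 2)^2*(b^2 - 8*b + 15) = (b - 5)*(b - 1)*(b + 2)^2*(b - 3)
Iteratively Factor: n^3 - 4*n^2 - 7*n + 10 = (n + 2)*(n^2 - 6*n + 5) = (n - 5)*(n + 2)*(n - 1)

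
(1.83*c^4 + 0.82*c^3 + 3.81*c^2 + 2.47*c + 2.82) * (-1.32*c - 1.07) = -2.4156*c^5 - 3.0405*c^4 - 5.9066*c^3 - 7.3371*c^2 - 6.3653*c - 3.0174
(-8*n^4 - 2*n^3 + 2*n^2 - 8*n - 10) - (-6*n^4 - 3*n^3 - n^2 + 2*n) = -2*n^4 + n^3 + 3*n^2 - 10*n - 10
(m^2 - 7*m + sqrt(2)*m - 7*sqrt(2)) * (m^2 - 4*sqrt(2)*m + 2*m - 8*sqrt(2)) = m^4 - 5*m^3 - 3*sqrt(2)*m^3 - 22*m^2 + 15*sqrt(2)*m^2 + 40*m + 42*sqrt(2)*m + 112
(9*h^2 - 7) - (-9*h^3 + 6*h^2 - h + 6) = 9*h^3 + 3*h^2 + h - 13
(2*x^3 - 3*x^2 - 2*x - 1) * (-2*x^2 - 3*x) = -4*x^5 + 13*x^3 + 8*x^2 + 3*x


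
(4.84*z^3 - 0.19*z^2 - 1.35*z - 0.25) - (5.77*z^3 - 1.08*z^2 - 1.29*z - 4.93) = -0.93*z^3 + 0.89*z^2 - 0.0600000000000001*z + 4.68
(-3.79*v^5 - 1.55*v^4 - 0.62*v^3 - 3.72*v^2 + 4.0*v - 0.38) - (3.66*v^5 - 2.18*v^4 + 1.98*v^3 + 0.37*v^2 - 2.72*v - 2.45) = -7.45*v^5 + 0.63*v^4 - 2.6*v^3 - 4.09*v^2 + 6.72*v + 2.07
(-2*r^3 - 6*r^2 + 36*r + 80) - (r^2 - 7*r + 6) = -2*r^3 - 7*r^2 + 43*r + 74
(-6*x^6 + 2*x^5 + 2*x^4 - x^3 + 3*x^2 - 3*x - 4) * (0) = 0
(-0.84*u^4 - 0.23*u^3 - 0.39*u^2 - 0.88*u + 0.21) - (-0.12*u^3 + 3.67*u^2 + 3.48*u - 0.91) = -0.84*u^4 - 0.11*u^3 - 4.06*u^2 - 4.36*u + 1.12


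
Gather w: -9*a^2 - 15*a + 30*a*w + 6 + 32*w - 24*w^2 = -9*a^2 - 15*a - 24*w^2 + w*(30*a + 32) + 6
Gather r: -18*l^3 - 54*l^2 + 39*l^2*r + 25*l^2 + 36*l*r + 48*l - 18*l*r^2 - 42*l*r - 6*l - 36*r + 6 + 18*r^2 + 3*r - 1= -18*l^3 - 29*l^2 + 42*l + r^2*(18 - 18*l) + r*(39*l^2 - 6*l - 33) + 5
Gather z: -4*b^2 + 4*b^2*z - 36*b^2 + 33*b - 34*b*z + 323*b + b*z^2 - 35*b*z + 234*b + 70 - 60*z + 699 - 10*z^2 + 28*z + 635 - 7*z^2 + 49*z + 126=-40*b^2 + 590*b + z^2*(b - 17) + z*(4*b^2 - 69*b + 17) + 1530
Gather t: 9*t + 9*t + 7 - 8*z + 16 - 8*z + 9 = 18*t - 16*z + 32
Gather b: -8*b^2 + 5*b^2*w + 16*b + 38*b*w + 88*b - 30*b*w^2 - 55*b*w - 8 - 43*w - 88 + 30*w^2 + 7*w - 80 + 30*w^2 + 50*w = b^2*(5*w - 8) + b*(-30*w^2 - 17*w + 104) + 60*w^2 + 14*w - 176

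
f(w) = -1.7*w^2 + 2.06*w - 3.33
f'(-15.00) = 53.06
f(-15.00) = -416.73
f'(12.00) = -38.74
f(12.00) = -223.41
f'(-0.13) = 2.50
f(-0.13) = -3.63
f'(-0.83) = 4.88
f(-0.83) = -6.21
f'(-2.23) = 9.64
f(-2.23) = -16.38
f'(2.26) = -5.62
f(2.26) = -7.36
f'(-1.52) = 7.23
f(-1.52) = -10.39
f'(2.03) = -4.84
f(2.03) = -6.15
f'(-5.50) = 20.76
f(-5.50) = -66.08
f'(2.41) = -6.13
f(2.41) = -8.24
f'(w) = 2.06 - 3.4*w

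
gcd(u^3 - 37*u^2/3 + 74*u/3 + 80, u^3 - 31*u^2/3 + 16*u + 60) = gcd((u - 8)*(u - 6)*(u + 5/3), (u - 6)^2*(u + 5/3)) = u^2 - 13*u/3 - 10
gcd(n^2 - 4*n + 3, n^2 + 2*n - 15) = n - 3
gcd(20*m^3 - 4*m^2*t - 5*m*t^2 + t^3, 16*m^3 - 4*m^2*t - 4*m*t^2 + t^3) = -4*m^2 + t^2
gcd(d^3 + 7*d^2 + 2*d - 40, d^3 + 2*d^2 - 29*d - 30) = 1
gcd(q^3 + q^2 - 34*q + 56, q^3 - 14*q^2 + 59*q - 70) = q - 2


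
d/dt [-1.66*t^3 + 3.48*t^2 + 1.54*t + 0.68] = -4.98*t^2 + 6.96*t + 1.54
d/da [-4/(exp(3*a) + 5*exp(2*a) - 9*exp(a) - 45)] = (12*exp(2*a) + 40*exp(a) - 36)*exp(a)/(exp(3*a) + 5*exp(2*a) - 9*exp(a) - 45)^2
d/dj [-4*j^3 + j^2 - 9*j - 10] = -12*j^2 + 2*j - 9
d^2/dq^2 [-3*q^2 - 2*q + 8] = -6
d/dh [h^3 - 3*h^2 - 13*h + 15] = 3*h^2 - 6*h - 13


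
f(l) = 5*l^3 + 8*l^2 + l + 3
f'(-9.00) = 1072.00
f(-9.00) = -3003.00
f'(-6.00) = 445.00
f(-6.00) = -795.00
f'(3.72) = 268.10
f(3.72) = 374.82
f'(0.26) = 6.17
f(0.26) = 3.89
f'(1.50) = 58.75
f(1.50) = 39.38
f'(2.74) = 157.45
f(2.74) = 168.65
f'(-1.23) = 4.01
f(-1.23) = 4.57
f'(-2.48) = 53.58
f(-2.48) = -26.54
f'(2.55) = 139.34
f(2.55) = 140.48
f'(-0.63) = -3.13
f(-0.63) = 4.29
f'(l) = 15*l^2 + 16*l + 1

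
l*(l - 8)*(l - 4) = l^3 - 12*l^2 + 32*l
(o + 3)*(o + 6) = o^2 + 9*o + 18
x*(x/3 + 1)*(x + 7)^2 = x^4/3 + 17*x^3/3 + 91*x^2/3 + 49*x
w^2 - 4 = (w - 2)*(w + 2)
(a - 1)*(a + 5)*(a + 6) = a^3 + 10*a^2 + 19*a - 30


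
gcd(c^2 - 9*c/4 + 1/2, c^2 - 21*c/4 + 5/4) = c - 1/4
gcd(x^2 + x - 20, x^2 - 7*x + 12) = x - 4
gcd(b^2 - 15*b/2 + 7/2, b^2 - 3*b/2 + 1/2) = b - 1/2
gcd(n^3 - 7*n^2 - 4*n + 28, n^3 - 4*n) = n^2 - 4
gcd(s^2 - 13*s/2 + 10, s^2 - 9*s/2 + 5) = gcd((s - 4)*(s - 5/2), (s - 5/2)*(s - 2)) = s - 5/2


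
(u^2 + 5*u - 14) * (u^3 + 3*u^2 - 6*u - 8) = u^5 + 8*u^4 - 5*u^3 - 80*u^2 + 44*u + 112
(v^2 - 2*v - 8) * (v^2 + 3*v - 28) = v^4 + v^3 - 42*v^2 + 32*v + 224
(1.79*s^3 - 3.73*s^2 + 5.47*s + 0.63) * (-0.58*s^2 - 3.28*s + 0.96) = -1.0382*s^5 - 3.7078*s^4 + 10.7802*s^3 - 21.8878*s^2 + 3.1848*s + 0.6048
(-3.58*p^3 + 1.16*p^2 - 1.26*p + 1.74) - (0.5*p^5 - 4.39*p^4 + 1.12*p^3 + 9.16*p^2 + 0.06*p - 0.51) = -0.5*p^5 + 4.39*p^4 - 4.7*p^3 - 8.0*p^2 - 1.32*p + 2.25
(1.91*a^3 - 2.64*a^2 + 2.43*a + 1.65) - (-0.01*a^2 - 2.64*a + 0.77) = 1.91*a^3 - 2.63*a^2 + 5.07*a + 0.88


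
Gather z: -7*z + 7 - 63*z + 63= 70 - 70*z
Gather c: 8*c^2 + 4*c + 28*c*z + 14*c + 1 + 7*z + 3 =8*c^2 + c*(28*z + 18) + 7*z + 4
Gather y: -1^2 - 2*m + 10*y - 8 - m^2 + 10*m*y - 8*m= -m^2 - 10*m + y*(10*m + 10) - 9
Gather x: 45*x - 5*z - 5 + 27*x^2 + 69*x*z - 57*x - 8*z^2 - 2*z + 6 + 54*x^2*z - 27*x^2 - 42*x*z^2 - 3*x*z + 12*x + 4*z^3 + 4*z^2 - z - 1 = 54*x^2*z + x*(-42*z^2 + 66*z) + 4*z^3 - 4*z^2 - 8*z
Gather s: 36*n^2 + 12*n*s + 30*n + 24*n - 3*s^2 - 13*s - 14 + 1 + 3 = 36*n^2 + 54*n - 3*s^2 + s*(12*n - 13) - 10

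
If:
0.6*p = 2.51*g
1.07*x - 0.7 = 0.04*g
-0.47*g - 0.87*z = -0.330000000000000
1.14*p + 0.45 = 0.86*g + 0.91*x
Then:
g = 0.04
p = 0.16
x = 0.66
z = 0.36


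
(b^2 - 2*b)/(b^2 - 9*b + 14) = b/(b - 7)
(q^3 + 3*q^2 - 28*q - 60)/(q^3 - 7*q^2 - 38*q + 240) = (q + 2)/(q - 8)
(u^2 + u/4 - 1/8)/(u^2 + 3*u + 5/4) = (4*u - 1)/(2*(2*u + 5))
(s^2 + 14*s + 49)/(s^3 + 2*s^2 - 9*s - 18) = (s^2 + 14*s + 49)/(s^3 + 2*s^2 - 9*s - 18)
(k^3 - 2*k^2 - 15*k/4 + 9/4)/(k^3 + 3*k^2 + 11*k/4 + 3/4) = (2*k^2 - 7*k + 3)/(2*k^2 + 3*k + 1)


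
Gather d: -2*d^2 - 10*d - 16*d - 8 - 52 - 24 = -2*d^2 - 26*d - 84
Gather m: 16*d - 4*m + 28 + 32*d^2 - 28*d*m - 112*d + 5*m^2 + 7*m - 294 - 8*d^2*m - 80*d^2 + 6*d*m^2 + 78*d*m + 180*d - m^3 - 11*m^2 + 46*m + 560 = -48*d^2 + 84*d - m^3 + m^2*(6*d - 6) + m*(-8*d^2 + 50*d + 49) + 294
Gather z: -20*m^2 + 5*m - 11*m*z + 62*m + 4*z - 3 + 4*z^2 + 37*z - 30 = -20*m^2 + 67*m + 4*z^2 + z*(41 - 11*m) - 33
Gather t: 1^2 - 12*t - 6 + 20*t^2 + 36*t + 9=20*t^2 + 24*t + 4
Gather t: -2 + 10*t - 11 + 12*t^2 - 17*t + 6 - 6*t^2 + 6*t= 6*t^2 - t - 7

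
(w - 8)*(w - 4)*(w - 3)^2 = w^4 - 18*w^3 + 113*w^2 - 300*w + 288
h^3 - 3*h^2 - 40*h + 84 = (h - 7)*(h - 2)*(h + 6)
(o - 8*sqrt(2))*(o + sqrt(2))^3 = o^4 - 5*sqrt(2)*o^3 - 42*o^2 - 46*sqrt(2)*o - 32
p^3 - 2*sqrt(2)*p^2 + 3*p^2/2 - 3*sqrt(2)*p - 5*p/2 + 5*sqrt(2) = (p - 1)*(p + 5/2)*(p - 2*sqrt(2))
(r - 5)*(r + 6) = r^2 + r - 30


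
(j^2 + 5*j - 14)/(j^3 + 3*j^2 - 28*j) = (j - 2)/(j*(j - 4))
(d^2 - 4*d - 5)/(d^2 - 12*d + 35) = (d + 1)/(d - 7)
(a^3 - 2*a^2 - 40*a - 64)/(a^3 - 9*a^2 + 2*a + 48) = (a + 4)/(a - 3)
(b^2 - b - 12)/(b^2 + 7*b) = (b^2 - b - 12)/(b*(b + 7))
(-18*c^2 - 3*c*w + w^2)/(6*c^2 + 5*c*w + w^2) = (-6*c + w)/(2*c + w)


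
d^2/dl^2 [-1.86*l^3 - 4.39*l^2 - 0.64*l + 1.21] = -11.16*l - 8.78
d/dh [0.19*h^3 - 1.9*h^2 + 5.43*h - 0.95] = 0.57*h^2 - 3.8*h + 5.43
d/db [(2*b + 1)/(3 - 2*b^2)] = 2*(2*b^2 + 2*b + 3)/(4*b^4 - 12*b^2 + 9)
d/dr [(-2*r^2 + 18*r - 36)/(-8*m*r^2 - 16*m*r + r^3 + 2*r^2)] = 2*(r*(2*r - 9)*(8*m*r + 16*m - r^2 - 2*r) - (r^2 - 9*r + 18)*(16*m*r + 16*m - 3*r^2 - 4*r))/(r^2*(8*m*r + 16*m - r^2 - 2*r)^2)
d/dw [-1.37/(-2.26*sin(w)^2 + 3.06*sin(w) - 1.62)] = (4.1922 - 6.1924*sin(w))*cos(w)/(2.26*sin(w)^2 - 3.06*sin(w) + 1.62)^2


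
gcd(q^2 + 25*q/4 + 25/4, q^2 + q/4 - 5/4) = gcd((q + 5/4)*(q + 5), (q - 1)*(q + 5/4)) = q + 5/4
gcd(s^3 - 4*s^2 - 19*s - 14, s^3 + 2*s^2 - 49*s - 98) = s^2 - 5*s - 14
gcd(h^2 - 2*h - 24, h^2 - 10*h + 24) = h - 6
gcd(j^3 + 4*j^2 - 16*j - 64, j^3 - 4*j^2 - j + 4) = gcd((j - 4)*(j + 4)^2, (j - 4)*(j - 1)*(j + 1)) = j - 4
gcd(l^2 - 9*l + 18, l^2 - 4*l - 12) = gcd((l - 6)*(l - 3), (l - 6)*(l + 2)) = l - 6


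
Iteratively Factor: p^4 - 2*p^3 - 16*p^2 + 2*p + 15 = (p - 5)*(p^3 + 3*p^2 - p - 3) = (p - 5)*(p + 3)*(p^2 - 1) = (p - 5)*(p - 1)*(p + 3)*(p + 1)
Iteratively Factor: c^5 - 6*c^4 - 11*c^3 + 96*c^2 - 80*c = (c - 4)*(c^4 - 2*c^3 - 19*c^2 + 20*c) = c*(c - 4)*(c^3 - 2*c^2 - 19*c + 20) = c*(c - 4)*(c - 1)*(c^2 - c - 20) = c*(c - 4)*(c - 1)*(c + 4)*(c - 5)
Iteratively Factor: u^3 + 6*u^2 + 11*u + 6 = (u + 2)*(u^2 + 4*u + 3) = (u + 2)*(u + 3)*(u + 1)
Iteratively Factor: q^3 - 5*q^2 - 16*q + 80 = (q + 4)*(q^2 - 9*q + 20) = (q - 5)*(q + 4)*(q - 4)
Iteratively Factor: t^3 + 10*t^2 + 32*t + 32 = (t + 4)*(t^2 + 6*t + 8) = (t + 4)^2*(t + 2)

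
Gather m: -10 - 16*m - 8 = -16*m - 18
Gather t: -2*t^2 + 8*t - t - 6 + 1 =-2*t^2 + 7*t - 5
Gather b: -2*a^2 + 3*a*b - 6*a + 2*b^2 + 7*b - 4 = -2*a^2 - 6*a + 2*b^2 + b*(3*a + 7) - 4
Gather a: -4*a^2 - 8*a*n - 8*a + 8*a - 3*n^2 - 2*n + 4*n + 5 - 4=-4*a^2 - 8*a*n - 3*n^2 + 2*n + 1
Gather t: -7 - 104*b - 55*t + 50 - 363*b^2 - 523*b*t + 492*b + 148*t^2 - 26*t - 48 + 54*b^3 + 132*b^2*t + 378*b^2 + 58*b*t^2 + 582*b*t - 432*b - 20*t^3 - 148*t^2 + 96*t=54*b^3 + 15*b^2 + 58*b*t^2 - 44*b - 20*t^3 + t*(132*b^2 + 59*b + 15) - 5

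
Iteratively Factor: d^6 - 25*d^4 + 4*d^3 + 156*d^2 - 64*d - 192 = (d + 1)*(d^5 - d^4 - 24*d^3 + 28*d^2 + 128*d - 192) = (d - 2)*(d + 1)*(d^4 + d^3 - 22*d^2 - 16*d + 96) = (d - 4)*(d - 2)*(d + 1)*(d^3 + 5*d^2 - 2*d - 24) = (d - 4)*(d - 2)^2*(d + 1)*(d^2 + 7*d + 12) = (d - 4)*(d - 2)^2*(d + 1)*(d + 4)*(d + 3)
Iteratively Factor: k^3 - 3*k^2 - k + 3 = (k - 3)*(k^2 - 1) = (k - 3)*(k + 1)*(k - 1)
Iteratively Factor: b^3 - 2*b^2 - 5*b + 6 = (b + 2)*(b^2 - 4*b + 3) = (b - 1)*(b + 2)*(b - 3)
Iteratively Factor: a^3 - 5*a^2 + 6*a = (a - 3)*(a^2 - 2*a) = (a - 3)*(a - 2)*(a)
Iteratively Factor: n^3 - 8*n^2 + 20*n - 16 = (n - 4)*(n^2 - 4*n + 4) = (n - 4)*(n - 2)*(n - 2)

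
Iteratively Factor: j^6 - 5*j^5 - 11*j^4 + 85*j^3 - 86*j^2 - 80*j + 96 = (j - 4)*(j^5 - j^4 - 15*j^3 + 25*j^2 + 14*j - 24) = (j - 4)*(j - 3)*(j^4 + 2*j^3 - 9*j^2 - 2*j + 8) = (j - 4)*(j - 3)*(j - 2)*(j^3 + 4*j^2 - j - 4) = (j - 4)*(j - 3)*(j - 2)*(j + 4)*(j^2 - 1) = (j - 4)*(j - 3)*(j - 2)*(j + 1)*(j + 4)*(j - 1)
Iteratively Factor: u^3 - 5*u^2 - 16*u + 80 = (u - 4)*(u^2 - u - 20) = (u - 4)*(u + 4)*(u - 5)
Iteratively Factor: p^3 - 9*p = (p - 3)*(p^2 + 3*p) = p*(p - 3)*(p + 3)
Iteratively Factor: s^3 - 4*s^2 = (s)*(s^2 - 4*s) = s*(s - 4)*(s)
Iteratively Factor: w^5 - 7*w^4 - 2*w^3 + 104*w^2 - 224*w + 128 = (w - 4)*(w^4 - 3*w^3 - 14*w^2 + 48*w - 32) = (w - 4)*(w - 2)*(w^3 - w^2 - 16*w + 16) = (w - 4)^2*(w - 2)*(w^2 + 3*w - 4) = (w - 4)^2*(w - 2)*(w - 1)*(w + 4)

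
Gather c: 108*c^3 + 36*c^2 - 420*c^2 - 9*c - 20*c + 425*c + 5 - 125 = 108*c^3 - 384*c^2 + 396*c - 120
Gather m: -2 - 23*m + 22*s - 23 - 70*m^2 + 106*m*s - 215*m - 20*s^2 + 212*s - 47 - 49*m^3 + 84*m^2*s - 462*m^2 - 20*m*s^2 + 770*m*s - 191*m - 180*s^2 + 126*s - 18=-49*m^3 + m^2*(84*s - 532) + m*(-20*s^2 + 876*s - 429) - 200*s^2 + 360*s - 90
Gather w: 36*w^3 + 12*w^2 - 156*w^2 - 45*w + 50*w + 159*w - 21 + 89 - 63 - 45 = 36*w^3 - 144*w^2 + 164*w - 40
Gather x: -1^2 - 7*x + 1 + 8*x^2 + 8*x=8*x^2 + x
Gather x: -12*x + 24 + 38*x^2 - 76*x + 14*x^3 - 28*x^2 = 14*x^3 + 10*x^2 - 88*x + 24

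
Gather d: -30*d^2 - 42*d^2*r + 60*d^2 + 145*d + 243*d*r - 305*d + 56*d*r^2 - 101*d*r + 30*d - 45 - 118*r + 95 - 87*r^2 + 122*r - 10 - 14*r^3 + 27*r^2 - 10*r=d^2*(30 - 42*r) + d*(56*r^2 + 142*r - 130) - 14*r^3 - 60*r^2 - 6*r + 40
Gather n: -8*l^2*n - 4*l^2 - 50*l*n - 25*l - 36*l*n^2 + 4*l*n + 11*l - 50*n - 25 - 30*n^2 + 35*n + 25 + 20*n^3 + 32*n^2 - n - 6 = -4*l^2 - 14*l + 20*n^3 + n^2*(2 - 36*l) + n*(-8*l^2 - 46*l - 16) - 6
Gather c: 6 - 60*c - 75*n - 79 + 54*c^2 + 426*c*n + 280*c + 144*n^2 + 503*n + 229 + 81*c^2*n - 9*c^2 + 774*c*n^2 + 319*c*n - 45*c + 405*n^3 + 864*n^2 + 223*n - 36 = c^2*(81*n + 45) + c*(774*n^2 + 745*n + 175) + 405*n^3 + 1008*n^2 + 651*n + 120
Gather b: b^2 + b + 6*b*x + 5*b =b^2 + b*(6*x + 6)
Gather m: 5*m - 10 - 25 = 5*m - 35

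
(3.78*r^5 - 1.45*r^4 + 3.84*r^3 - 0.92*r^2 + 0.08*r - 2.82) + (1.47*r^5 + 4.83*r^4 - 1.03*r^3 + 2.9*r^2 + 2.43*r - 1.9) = 5.25*r^5 + 3.38*r^4 + 2.81*r^3 + 1.98*r^2 + 2.51*r - 4.72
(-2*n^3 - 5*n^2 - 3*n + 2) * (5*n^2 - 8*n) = -10*n^5 - 9*n^4 + 25*n^3 + 34*n^2 - 16*n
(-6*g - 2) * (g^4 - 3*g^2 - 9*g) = -6*g^5 - 2*g^4 + 18*g^3 + 60*g^2 + 18*g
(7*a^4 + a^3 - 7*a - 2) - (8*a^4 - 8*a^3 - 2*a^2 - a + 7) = -a^4 + 9*a^3 + 2*a^2 - 6*a - 9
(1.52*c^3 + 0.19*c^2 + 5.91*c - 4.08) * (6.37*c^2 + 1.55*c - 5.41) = 9.6824*c^5 + 3.5663*c^4 + 29.718*c^3 - 17.857*c^2 - 38.2971*c + 22.0728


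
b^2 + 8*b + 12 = (b + 2)*(b + 6)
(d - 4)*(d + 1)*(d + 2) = d^3 - d^2 - 10*d - 8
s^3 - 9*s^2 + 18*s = s*(s - 6)*(s - 3)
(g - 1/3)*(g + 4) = g^2 + 11*g/3 - 4/3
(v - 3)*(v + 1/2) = v^2 - 5*v/2 - 3/2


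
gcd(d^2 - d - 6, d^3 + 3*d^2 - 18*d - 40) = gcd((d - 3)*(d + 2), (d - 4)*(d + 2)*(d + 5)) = d + 2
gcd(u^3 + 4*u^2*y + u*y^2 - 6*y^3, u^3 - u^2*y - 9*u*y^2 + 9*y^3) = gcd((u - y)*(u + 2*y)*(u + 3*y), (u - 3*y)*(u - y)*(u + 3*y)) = -u^2 - 2*u*y + 3*y^2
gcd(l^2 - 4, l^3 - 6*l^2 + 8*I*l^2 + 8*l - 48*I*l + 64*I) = l - 2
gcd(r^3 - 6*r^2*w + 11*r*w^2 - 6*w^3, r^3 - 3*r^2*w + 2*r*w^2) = r^2 - 3*r*w + 2*w^2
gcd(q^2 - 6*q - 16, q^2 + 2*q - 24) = 1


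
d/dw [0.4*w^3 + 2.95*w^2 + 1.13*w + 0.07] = 1.2*w^2 + 5.9*w + 1.13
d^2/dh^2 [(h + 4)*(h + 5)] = 2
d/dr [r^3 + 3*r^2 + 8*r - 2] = 3*r^2 + 6*r + 8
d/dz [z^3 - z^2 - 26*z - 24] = 3*z^2 - 2*z - 26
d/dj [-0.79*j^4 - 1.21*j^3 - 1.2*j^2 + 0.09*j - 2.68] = -3.16*j^3 - 3.63*j^2 - 2.4*j + 0.09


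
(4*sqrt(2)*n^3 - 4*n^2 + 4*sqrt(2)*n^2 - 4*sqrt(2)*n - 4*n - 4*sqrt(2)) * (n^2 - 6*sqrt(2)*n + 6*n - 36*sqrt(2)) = 4*sqrt(2)*n^5 - 52*n^4 + 28*sqrt(2)*n^4 - 364*n^3 + 44*sqrt(2)*n^3 - 264*n^2 + 140*sqrt(2)*n^2 + 120*sqrt(2)*n + 336*n + 288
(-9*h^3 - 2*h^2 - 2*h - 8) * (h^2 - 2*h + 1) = -9*h^5 + 16*h^4 - 7*h^3 - 6*h^2 + 14*h - 8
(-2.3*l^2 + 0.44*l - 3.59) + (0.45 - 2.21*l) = -2.3*l^2 - 1.77*l - 3.14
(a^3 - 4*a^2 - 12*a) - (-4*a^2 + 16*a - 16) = a^3 - 28*a + 16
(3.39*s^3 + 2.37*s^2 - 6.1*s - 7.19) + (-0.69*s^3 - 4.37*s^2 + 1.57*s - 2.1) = 2.7*s^3 - 2.0*s^2 - 4.53*s - 9.29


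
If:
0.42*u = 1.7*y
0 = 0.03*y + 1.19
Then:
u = -160.56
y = -39.67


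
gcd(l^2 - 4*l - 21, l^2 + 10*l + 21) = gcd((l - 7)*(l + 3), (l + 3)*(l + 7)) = l + 3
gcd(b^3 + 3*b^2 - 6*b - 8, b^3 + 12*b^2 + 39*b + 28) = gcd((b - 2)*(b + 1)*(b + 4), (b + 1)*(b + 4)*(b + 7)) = b^2 + 5*b + 4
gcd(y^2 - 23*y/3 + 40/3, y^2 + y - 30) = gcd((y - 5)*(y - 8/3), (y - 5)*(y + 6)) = y - 5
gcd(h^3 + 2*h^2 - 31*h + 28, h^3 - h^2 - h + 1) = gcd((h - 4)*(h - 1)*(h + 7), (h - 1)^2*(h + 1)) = h - 1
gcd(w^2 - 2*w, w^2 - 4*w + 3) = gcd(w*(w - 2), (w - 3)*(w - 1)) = 1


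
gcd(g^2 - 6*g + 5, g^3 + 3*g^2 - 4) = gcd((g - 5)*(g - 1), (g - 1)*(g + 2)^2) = g - 1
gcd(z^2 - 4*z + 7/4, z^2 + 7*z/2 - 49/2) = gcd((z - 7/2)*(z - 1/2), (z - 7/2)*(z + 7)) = z - 7/2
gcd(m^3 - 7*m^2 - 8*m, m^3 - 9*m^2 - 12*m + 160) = m - 8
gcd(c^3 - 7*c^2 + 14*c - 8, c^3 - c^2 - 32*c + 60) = c - 2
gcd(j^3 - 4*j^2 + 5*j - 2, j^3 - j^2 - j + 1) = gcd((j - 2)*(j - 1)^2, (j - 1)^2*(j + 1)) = j^2 - 2*j + 1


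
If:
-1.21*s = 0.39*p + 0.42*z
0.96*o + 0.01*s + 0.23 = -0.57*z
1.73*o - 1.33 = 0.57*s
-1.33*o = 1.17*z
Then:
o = -0.60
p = 12.18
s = -4.17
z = 0.69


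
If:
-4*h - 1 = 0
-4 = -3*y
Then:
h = -1/4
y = 4/3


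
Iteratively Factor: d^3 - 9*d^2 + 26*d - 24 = (d - 4)*(d^2 - 5*d + 6) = (d - 4)*(d - 3)*(d - 2)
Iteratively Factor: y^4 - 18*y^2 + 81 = (y - 3)*(y^3 + 3*y^2 - 9*y - 27) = (y - 3)*(y + 3)*(y^2 - 9) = (y - 3)*(y + 3)^2*(y - 3)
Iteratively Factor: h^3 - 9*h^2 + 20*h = (h - 4)*(h^2 - 5*h) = (h - 5)*(h - 4)*(h)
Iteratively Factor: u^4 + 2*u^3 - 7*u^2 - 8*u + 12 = (u - 1)*(u^3 + 3*u^2 - 4*u - 12) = (u - 1)*(u + 3)*(u^2 - 4) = (u - 2)*(u - 1)*(u + 3)*(u + 2)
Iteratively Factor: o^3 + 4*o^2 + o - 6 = (o + 2)*(o^2 + 2*o - 3) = (o - 1)*(o + 2)*(o + 3)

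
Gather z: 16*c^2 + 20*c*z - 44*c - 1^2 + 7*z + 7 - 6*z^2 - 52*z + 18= 16*c^2 - 44*c - 6*z^2 + z*(20*c - 45) + 24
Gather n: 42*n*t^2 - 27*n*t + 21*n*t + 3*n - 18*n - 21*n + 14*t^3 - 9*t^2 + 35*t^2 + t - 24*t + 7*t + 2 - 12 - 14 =n*(42*t^2 - 6*t - 36) + 14*t^3 + 26*t^2 - 16*t - 24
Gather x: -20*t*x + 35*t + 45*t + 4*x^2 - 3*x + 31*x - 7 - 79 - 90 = 80*t + 4*x^2 + x*(28 - 20*t) - 176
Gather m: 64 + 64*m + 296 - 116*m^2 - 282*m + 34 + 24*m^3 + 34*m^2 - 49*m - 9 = 24*m^3 - 82*m^2 - 267*m + 385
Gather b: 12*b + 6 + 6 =12*b + 12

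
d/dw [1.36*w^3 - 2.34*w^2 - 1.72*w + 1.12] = 4.08*w^2 - 4.68*w - 1.72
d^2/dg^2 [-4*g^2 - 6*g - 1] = -8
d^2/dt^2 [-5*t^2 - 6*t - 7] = -10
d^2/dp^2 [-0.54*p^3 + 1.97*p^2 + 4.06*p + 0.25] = 3.94 - 3.24*p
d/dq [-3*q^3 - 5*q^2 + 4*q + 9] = -9*q^2 - 10*q + 4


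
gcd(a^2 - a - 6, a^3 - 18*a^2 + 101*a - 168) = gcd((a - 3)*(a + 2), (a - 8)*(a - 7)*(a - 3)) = a - 3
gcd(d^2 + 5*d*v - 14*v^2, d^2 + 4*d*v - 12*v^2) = -d + 2*v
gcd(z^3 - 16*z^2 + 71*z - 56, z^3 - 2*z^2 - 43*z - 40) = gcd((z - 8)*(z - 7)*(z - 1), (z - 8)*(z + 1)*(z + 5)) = z - 8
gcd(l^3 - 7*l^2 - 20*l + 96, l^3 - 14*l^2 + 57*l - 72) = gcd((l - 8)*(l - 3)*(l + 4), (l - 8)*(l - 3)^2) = l^2 - 11*l + 24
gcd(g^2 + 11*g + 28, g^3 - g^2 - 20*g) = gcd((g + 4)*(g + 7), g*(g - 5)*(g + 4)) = g + 4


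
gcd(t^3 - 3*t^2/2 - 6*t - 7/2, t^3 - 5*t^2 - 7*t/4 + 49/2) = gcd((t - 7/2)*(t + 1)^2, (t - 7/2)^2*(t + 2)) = t - 7/2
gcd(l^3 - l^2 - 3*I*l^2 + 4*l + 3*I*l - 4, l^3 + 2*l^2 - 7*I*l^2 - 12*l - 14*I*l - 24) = l - 4*I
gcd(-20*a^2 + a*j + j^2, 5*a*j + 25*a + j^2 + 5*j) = 5*a + j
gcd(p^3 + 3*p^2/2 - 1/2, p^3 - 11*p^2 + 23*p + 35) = p + 1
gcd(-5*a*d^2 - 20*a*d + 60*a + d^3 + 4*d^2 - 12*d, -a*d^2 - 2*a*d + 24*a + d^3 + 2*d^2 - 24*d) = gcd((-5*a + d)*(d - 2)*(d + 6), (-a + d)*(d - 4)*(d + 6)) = d + 6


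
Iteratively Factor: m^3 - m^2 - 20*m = (m - 5)*(m^2 + 4*m) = m*(m - 5)*(m + 4)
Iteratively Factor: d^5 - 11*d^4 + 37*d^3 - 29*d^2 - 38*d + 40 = (d + 1)*(d^4 - 12*d^3 + 49*d^2 - 78*d + 40) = (d - 2)*(d + 1)*(d^3 - 10*d^2 + 29*d - 20) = (d - 4)*(d - 2)*(d + 1)*(d^2 - 6*d + 5) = (d - 5)*(d - 4)*(d - 2)*(d + 1)*(d - 1)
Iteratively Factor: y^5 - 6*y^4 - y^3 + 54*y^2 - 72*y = (y - 4)*(y^4 - 2*y^3 - 9*y^2 + 18*y) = (y - 4)*(y - 3)*(y^3 + y^2 - 6*y) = y*(y - 4)*(y - 3)*(y^2 + y - 6) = y*(y - 4)*(y - 3)*(y + 3)*(y - 2)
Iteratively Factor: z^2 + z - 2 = (z + 2)*(z - 1)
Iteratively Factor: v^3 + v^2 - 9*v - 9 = (v + 1)*(v^2 - 9) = (v + 1)*(v + 3)*(v - 3)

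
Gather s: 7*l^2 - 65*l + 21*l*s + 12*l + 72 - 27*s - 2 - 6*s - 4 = 7*l^2 - 53*l + s*(21*l - 33) + 66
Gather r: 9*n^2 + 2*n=9*n^2 + 2*n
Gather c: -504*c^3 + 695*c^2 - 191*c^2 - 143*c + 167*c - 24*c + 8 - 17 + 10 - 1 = -504*c^3 + 504*c^2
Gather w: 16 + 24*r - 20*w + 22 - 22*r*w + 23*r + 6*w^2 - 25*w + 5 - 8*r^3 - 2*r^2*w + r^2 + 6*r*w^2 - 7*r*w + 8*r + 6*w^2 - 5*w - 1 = -8*r^3 + r^2 + 55*r + w^2*(6*r + 12) + w*(-2*r^2 - 29*r - 50) + 42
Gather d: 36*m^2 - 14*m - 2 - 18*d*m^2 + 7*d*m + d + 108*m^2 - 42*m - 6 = d*(-18*m^2 + 7*m + 1) + 144*m^2 - 56*m - 8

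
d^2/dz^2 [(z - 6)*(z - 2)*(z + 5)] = 6*z - 6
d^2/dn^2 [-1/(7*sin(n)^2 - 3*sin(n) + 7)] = (196*sin(n)^4 - 63*sin(n)^3 - 481*sin(n)^2 + 147*sin(n) + 80)/(7*sin(n)^2 - 3*sin(n) + 7)^3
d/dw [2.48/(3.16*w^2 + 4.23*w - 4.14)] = (-15.6736*w - 10.4904)/(3.16*w^2 + 4.23*w - 4.14)^2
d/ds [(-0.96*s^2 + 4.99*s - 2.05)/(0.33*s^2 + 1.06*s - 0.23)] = (-2.6643*s^2 + 1.7946*s + 1.0253)/(0.1089*s^4 + 0.6996*s^3 + 0.9718*s^2 - 0.4876*s + 0.0529)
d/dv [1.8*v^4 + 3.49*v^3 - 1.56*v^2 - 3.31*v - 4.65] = 7.2*v^3 + 10.47*v^2 - 3.12*v - 3.31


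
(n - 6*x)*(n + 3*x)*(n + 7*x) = n^3 + 4*n^2*x - 39*n*x^2 - 126*x^3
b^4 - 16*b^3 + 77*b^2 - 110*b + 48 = (b - 8)*(b - 6)*(b - 1)^2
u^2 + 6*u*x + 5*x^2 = (u + x)*(u + 5*x)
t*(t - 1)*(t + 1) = t^3 - t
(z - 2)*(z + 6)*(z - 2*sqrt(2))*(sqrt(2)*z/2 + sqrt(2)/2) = sqrt(2)*z^4/2 - 2*z^3 + 5*sqrt(2)*z^3/2 - 10*z^2 - 4*sqrt(2)*z^2 - 6*sqrt(2)*z + 16*z + 24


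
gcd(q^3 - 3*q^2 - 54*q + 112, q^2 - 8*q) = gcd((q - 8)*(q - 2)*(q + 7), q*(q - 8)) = q - 8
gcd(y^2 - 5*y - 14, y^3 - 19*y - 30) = y + 2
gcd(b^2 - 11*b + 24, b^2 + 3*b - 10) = 1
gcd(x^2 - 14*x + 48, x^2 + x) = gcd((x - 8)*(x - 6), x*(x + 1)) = 1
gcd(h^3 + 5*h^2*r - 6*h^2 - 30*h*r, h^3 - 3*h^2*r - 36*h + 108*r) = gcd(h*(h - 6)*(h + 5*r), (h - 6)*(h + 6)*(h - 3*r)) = h - 6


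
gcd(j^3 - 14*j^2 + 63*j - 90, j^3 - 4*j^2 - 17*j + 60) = j^2 - 8*j + 15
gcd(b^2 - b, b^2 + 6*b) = b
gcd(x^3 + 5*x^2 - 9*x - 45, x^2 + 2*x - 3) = x + 3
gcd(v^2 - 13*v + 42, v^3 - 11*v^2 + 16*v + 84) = v^2 - 13*v + 42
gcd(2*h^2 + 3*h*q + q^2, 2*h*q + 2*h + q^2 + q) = 2*h + q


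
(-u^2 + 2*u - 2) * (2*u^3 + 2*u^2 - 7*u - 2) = -2*u^5 + 2*u^4 + 7*u^3 - 16*u^2 + 10*u + 4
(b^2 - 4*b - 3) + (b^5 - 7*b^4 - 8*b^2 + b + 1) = b^5 - 7*b^4 - 7*b^2 - 3*b - 2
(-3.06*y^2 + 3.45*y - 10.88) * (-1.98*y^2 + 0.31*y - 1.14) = 6.0588*y^4 - 7.7796*y^3 + 26.1003*y^2 - 7.3058*y + 12.4032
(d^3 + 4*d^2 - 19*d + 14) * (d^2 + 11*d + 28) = d^5 + 15*d^4 + 53*d^3 - 83*d^2 - 378*d + 392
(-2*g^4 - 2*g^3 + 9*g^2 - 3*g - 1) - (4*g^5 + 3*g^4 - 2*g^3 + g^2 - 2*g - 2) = -4*g^5 - 5*g^4 + 8*g^2 - g + 1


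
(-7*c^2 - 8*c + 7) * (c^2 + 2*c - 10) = -7*c^4 - 22*c^3 + 61*c^2 + 94*c - 70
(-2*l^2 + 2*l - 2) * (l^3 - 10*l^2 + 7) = -2*l^5 + 22*l^4 - 22*l^3 + 6*l^2 + 14*l - 14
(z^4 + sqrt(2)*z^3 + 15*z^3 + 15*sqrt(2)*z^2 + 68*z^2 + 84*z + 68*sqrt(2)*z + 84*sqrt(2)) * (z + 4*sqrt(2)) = z^5 + 5*sqrt(2)*z^4 + 15*z^4 + 76*z^3 + 75*sqrt(2)*z^3 + 204*z^2 + 340*sqrt(2)*z^2 + 544*z + 420*sqrt(2)*z + 672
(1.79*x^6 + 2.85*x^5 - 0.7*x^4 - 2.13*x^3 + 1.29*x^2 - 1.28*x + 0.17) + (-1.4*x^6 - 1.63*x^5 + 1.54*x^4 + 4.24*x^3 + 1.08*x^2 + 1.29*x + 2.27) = 0.39*x^6 + 1.22*x^5 + 0.84*x^4 + 2.11*x^3 + 2.37*x^2 + 0.01*x + 2.44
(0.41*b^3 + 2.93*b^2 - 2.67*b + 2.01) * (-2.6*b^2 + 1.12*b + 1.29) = -1.066*b^5 - 7.1588*b^4 + 10.7525*b^3 - 4.4367*b^2 - 1.1931*b + 2.5929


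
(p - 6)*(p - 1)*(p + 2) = p^3 - 5*p^2 - 8*p + 12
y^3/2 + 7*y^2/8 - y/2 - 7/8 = (y/2 + 1/2)*(y - 1)*(y + 7/4)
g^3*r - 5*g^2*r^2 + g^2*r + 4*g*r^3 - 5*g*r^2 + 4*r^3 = (g - 4*r)*(g - r)*(g*r + r)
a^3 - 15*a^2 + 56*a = a*(a - 8)*(a - 7)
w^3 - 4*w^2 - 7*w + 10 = (w - 5)*(w - 1)*(w + 2)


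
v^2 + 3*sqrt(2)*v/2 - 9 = (v - 3*sqrt(2)/2)*(v + 3*sqrt(2))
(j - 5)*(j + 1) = j^2 - 4*j - 5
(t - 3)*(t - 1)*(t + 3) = t^3 - t^2 - 9*t + 9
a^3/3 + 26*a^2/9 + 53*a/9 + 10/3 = (a/3 + 1/3)*(a + 5/3)*(a + 6)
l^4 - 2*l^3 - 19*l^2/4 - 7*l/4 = l*(l - 7/2)*(l + 1/2)*(l + 1)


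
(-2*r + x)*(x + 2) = -2*r*x - 4*r + x^2 + 2*x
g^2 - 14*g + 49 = (g - 7)^2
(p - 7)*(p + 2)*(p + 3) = p^3 - 2*p^2 - 29*p - 42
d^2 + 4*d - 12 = (d - 2)*(d + 6)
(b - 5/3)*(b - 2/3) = b^2 - 7*b/3 + 10/9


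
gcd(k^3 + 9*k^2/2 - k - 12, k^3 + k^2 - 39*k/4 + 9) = k^2 + 5*k/2 - 6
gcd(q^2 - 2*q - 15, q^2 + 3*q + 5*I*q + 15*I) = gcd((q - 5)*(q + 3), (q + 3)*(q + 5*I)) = q + 3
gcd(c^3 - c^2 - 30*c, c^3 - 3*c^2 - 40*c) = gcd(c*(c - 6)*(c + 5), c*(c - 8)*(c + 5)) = c^2 + 5*c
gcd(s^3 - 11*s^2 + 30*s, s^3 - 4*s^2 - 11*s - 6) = s - 6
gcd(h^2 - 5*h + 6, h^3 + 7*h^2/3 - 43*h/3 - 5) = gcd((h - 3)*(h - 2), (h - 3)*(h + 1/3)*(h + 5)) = h - 3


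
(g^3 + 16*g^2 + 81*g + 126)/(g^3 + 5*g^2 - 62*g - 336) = (g + 3)/(g - 8)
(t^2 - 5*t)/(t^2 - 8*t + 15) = t/(t - 3)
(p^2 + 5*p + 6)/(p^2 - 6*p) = (p^2 + 5*p + 6)/(p*(p - 6))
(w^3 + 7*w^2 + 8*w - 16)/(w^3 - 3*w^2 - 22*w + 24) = (w + 4)/(w - 6)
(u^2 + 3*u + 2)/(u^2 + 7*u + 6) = (u + 2)/(u + 6)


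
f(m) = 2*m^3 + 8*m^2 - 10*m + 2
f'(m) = 6*m^2 + 16*m - 10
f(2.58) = 63.80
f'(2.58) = 71.22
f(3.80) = 189.26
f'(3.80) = 137.44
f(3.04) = 101.72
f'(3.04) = 94.09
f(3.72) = 178.46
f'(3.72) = 132.55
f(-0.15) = 3.67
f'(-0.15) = -12.26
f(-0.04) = 2.41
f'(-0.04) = -10.63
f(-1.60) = 30.29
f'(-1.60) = -20.24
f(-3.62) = 48.16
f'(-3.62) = 10.71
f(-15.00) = -4798.00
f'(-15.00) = 1100.00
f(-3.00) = 50.00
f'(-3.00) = -4.00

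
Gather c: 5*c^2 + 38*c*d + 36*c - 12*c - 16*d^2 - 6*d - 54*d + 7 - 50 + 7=5*c^2 + c*(38*d + 24) - 16*d^2 - 60*d - 36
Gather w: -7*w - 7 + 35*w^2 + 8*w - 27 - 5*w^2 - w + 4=30*w^2 - 30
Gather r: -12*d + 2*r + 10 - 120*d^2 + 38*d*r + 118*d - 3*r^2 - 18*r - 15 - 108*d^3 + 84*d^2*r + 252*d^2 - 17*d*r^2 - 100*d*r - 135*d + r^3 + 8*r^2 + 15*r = -108*d^3 + 132*d^2 - 29*d + r^3 + r^2*(5 - 17*d) + r*(84*d^2 - 62*d - 1) - 5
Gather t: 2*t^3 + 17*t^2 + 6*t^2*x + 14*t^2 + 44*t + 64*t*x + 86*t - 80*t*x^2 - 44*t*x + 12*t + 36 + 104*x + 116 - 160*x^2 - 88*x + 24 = 2*t^3 + t^2*(6*x + 31) + t*(-80*x^2 + 20*x + 142) - 160*x^2 + 16*x + 176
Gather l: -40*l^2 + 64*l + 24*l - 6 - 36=-40*l^2 + 88*l - 42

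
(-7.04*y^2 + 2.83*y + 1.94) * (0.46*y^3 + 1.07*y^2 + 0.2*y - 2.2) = -3.2384*y^5 - 6.231*y^4 + 2.5125*y^3 + 18.1298*y^2 - 5.838*y - 4.268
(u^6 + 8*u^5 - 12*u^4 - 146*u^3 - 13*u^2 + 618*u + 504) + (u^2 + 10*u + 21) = u^6 + 8*u^5 - 12*u^4 - 146*u^3 - 12*u^2 + 628*u + 525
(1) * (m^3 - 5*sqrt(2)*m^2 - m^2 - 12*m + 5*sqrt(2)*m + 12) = m^3 - 5*sqrt(2)*m^2 - m^2 - 12*m + 5*sqrt(2)*m + 12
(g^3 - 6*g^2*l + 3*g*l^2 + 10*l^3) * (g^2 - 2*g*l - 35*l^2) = g^5 - 8*g^4*l - 20*g^3*l^2 + 214*g^2*l^3 - 125*g*l^4 - 350*l^5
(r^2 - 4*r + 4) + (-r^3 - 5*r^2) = -r^3 - 4*r^2 - 4*r + 4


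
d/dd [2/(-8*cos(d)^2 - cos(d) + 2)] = -2*(16*cos(d) + 1)*sin(d)/(8*cos(d)^2 + cos(d) - 2)^2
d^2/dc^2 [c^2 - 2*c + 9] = 2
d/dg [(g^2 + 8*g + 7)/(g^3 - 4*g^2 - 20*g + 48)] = (-g^4 - 16*g^3 - 9*g^2 + 152*g + 524)/(g^6 - 8*g^5 - 24*g^4 + 256*g^3 + 16*g^2 - 1920*g + 2304)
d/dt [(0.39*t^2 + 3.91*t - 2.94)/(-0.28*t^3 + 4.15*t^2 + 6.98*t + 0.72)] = (0.1092*t^4 + 2.1896*t^3 - 15.9739*t^2 + 24.9636*t + 23.3364)/(0.0784*t^6 - 2.324*t^5 + 13.3137*t^4 + 57.5308*t^3 + 54.6964*t^2 + 10.0512*t + 0.5184)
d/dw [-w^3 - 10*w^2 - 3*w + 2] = -3*w^2 - 20*w - 3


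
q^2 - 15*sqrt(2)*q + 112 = (q - 8*sqrt(2))*(q - 7*sqrt(2))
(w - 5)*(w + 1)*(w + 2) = w^3 - 2*w^2 - 13*w - 10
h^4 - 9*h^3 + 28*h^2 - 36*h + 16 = (h - 4)*(h - 2)^2*(h - 1)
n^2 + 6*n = n*(n + 6)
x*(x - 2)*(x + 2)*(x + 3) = x^4 + 3*x^3 - 4*x^2 - 12*x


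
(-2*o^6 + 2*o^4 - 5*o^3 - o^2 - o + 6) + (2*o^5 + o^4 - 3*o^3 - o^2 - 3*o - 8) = -2*o^6 + 2*o^5 + 3*o^4 - 8*o^3 - 2*o^2 - 4*o - 2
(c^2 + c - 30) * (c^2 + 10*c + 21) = c^4 + 11*c^3 + c^2 - 279*c - 630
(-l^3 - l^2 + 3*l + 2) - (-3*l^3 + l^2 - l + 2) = 2*l^3 - 2*l^2 + 4*l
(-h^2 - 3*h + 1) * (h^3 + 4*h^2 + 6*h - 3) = -h^5 - 7*h^4 - 17*h^3 - 11*h^2 + 15*h - 3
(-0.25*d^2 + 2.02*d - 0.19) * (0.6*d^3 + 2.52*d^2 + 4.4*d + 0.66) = -0.15*d^5 + 0.582*d^4 + 3.8764*d^3 + 8.2442*d^2 + 0.4972*d - 0.1254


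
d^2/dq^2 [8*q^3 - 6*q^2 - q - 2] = 48*q - 12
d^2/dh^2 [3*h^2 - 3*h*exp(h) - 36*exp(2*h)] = -3*h*exp(h) - 144*exp(2*h) - 6*exp(h) + 6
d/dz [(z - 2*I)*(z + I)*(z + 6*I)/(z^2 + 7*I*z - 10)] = (z^4 + 14*I*z^3 - 73*z^2 - 124*I*z + 4)/(z^4 + 14*I*z^3 - 69*z^2 - 140*I*z + 100)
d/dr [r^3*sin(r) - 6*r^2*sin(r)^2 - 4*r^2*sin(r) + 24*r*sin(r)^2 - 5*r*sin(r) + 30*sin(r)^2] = r^3*cos(r) + 3*r^2*sin(r) - 6*r^2*sin(2*r) - 4*r^2*cos(r) - 12*r*sin(r)^2 - 8*r*sin(r) + 24*r*sin(2*r) - 5*r*cos(r) + 24*sin(r)^2 - 5*sin(r) + 30*sin(2*r)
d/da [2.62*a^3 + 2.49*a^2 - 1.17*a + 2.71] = 7.86*a^2 + 4.98*a - 1.17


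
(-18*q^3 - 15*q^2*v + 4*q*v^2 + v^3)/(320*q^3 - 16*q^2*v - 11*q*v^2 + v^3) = (-18*q^3 - 15*q^2*v + 4*q*v^2 + v^3)/(320*q^3 - 16*q^2*v - 11*q*v^2 + v^3)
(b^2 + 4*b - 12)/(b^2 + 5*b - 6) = (b - 2)/(b - 1)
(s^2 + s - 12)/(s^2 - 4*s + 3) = (s + 4)/(s - 1)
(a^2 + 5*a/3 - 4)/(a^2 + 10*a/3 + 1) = (3*a - 4)/(3*a + 1)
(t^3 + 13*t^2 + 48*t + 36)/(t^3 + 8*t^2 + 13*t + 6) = (t + 6)/(t + 1)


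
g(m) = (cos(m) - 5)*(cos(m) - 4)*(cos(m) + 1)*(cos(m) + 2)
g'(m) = -(cos(m) - 5)*(cos(m) - 4)*(cos(m) + 1)*sin(m) - (cos(m) - 5)*(cos(m) - 4)*(cos(m) + 2)*sin(m) - (cos(m) - 5)*(cos(m) + 1)*(cos(m) + 2)*sin(m) - (cos(m) - 4)*(cos(m) + 1)*(cos(m) + 2)*sin(m) = 2*(-2*cos(m)^3 + 9*cos(m)^2 + 5*cos(m) - 21)*sin(m)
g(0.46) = 69.95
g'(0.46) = -9.53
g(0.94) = 61.92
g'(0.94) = -24.76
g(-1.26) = 52.21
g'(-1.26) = 35.58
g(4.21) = 19.34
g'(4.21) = 36.98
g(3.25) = 0.18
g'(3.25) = 3.27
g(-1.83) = 29.01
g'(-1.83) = 41.87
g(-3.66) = 4.25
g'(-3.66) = -17.09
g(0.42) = 70.31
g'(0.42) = -8.53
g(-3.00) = 0.30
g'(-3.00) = 4.29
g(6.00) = 71.26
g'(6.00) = 5.41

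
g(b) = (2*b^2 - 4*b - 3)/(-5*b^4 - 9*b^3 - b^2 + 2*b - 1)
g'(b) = (4*b - 4)/(-5*b^4 - 9*b^3 - b^2 + 2*b - 1) + (2*b^2 - 4*b - 3)*(20*b^3 + 27*b^2 + 2*b - 2)/(-5*b^4 - 9*b^3 - b^2 + 2*b - 1)^2 = (20*b^5 - 42*b^4 - 132*b^3 - 81*b^2 - 10*b + 10)/(25*b^8 + 90*b^7 + 91*b^6 - 2*b^5 - 25*b^4 + 14*b^3 + 6*b^2 - 4*b + 1)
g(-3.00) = -0.15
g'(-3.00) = -0.17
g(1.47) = 0.09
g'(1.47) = -0.24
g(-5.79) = -0.02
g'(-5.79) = -0.01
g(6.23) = -0.01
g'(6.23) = 0.00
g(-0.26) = 1.26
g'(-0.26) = 4.38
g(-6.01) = -0.02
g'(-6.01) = -0.01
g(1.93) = 0.02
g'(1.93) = -0.07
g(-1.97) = -0.83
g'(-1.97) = -2.14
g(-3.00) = -0.15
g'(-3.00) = -0.17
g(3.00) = 0.00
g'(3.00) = -0.00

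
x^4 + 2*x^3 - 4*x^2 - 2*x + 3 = (x - 1)^2*(x + 1)*(x + 3)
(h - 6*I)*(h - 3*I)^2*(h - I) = h^4 - 13*I*h^3 - 57*h^2 + 99*I*h + 54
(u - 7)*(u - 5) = u^2 - 12*u + 35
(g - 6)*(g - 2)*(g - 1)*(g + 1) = g^4 - 8*g^3 + 11*g^2 + 8*g - 12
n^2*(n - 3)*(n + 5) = n^4 + 2*n^3 - 15*n^2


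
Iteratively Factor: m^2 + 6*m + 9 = (m + 3)*(m + 3)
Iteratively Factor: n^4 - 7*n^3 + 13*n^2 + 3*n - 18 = (n - 3)*(n^3 - 4*n^2 + n + 6) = (n - 3)*(n - 2)*(n^2 - 2*n - 3) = (n - 3)^2*(n - 2)*(n + 1)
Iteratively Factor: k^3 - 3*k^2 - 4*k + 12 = (k - 2)*(k^2 - k - 6) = (k - 3)*(k - 2)*(k + 2)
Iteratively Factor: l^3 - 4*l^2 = (l - 4)*(l^2) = l*(l - 4)*(l)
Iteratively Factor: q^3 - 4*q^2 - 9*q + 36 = (q + 3)*(q^2 - 7*q + 12) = (q - 3)*(q + 3)*(q - 4)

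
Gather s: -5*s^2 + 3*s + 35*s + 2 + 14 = -5*s^2 + 38*s + 16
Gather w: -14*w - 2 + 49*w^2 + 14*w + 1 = 49*w^2 - 1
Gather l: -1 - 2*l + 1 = -2*l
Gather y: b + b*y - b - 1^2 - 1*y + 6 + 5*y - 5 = y*(b + 4)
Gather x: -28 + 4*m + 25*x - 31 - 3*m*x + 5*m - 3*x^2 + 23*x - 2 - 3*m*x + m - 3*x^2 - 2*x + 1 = 10*m - 6*x^2 + x*(46 - 6*m) - 60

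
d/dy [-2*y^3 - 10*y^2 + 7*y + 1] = -6*y^2 - 20*y + 7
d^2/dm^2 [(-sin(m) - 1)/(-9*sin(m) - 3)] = 2*(-3*sin(m)^2 + sin(m) + 6)/(3*(3*sin(m) + 1)^3)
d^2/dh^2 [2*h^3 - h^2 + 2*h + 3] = 12*h - 2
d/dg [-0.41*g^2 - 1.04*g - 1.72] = -0.82*g - 1.04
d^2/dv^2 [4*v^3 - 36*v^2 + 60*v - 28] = 24*v - 72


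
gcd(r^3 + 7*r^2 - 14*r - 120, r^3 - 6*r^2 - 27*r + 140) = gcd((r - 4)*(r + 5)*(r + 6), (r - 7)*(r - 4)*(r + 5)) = r^2 + r - 20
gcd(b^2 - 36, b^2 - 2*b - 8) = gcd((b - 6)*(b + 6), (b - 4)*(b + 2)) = 1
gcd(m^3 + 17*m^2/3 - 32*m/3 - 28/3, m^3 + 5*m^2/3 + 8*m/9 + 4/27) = m + 2/3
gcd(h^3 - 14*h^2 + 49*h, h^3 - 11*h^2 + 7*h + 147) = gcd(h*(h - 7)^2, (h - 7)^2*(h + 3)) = h^2 - 14*h + 49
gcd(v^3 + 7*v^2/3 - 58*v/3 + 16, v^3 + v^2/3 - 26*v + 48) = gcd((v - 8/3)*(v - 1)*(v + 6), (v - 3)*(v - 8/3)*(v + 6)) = v^2 + 10*v/3 - 16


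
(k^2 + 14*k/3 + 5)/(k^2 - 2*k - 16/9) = 3*(3*k^2 + 14*k + 15)/(9*k^2 - 18*k - 16)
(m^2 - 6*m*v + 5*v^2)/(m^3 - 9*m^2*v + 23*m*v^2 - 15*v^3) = 1/(m - 3*v)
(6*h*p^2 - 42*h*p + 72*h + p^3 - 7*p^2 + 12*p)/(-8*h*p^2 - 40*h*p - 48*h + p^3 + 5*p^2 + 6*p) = (-6*h*p^2 + 42*h*p - 72*h - p^3 + 7*p^2 - 12*p)/(8*h*p^2 + 40*h*p + 48*h - p^3 - 5*p^2 - 6*p)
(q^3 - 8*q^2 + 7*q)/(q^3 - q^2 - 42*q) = (q - 1)/(q + 6)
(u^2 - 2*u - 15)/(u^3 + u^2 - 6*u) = (u - 5)/(u*(u - 2))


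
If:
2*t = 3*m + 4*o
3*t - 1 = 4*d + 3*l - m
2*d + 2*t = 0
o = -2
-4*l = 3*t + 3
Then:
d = 47/119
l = -54/119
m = 286/119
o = -2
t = -47/119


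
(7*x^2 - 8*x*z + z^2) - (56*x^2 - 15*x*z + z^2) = -49*x^2 + 7*x*z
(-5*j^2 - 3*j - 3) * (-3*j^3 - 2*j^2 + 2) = 15*j^5 + 19*j^4 + 15*j^3 - 4*j^2 - 6*j - 6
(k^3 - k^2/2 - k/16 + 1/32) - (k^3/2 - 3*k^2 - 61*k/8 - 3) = k^3/2 + 5*k^2/2 + 121*k/16 + 97/32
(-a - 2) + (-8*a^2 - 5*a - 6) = -8*a^2 - 6*a - 8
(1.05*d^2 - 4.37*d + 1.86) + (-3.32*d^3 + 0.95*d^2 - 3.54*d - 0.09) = -3.32*d^3 + 2.0*d^2 - 7.91*d + 1.77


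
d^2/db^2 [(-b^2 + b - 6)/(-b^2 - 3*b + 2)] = 8*(-b^3 + 6*b^2 + 12*b + 16)/(b^6 + 9*b^5 + 21*b^4 - 9*b^3 - 42*b^2 + 36*b - 8)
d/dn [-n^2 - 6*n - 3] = -2*n - 6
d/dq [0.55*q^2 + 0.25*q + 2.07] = 1.1*q + 0.25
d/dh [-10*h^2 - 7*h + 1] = -20*h - 7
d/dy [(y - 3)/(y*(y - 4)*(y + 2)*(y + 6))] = (-3*y^4 + 4*y^3 + 56*y^2 - 120*y - 144)/(y^2*(y^6 + 8*y^5 - 24*y^4 - 256*y^3 + 16*y^2 + 1920*y + 2304))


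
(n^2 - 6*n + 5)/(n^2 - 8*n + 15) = (n - 1)/(n - 3)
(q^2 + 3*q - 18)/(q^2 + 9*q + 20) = (q^2 + 3*q - 18)/(q^2 + 9*q + 20)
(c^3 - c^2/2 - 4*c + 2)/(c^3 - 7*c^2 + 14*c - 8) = (c^2 + 3*c/2 - 1)/(c^2 - 5*c + 4)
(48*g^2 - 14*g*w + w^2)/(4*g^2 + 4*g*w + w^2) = (48*g^2 - 14*g*w + w^2)/(4*g^2 + 4*g*w + w^2)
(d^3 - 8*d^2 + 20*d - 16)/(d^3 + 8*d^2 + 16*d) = (d^3 - 8*d^2 + 20*d - 16)/(d*(d^2 + 8*d + 16))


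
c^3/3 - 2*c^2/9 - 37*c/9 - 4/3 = (c/3 + 1)*(c - 4)*(c + 1/3)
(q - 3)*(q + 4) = q^2 + q - 12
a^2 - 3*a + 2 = (a - 2)*(a - 1)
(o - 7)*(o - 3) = o^2 - 10*o + 21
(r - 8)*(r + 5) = r^2 - 3*r - 40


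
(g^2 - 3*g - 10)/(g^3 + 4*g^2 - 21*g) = (g^2 - 3*g - 10)/(g*(g^2 + 4*g - 21))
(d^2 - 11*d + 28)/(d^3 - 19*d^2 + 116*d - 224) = 1/(d - 8)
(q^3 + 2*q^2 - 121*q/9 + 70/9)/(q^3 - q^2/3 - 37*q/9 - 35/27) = 3*(3*q^2 + 13*q - 10)/(9*q^2 + 18*q + 5)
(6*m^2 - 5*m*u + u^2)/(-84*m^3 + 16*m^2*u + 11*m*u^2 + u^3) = (-3*m + u)/(42*m^2 + 13*m*u + u^2)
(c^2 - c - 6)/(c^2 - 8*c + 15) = (c + 2)/(c - 5)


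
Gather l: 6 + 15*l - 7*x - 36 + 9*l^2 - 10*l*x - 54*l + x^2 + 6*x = 9*l^2 + l*(-10*x - 39) + x^2 - x - 30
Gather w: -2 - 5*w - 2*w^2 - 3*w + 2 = -2*w^2 - 8*w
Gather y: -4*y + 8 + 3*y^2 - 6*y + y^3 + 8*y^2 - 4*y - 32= y^3 + 11*y^2 - 14*y - 24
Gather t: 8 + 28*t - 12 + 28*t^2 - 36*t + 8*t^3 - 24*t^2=8*t^3 + 4*t^2 - 8*t - 4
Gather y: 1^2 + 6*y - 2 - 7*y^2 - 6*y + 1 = -7*y^2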